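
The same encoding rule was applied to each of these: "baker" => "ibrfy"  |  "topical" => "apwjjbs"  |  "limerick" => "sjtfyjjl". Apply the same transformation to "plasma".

wmhttb

Shifts by position in baker: pos 0: b→i (+7), pos 1: a→b (+1), pos 2: k→r (+7), pos 3: e→f (+1) — repeating every 2. It's a Vigenère-style cipher with numeric key [7,1]: position i shifts by key[i mod 2].
For plasma: p+7=w, l+1=m, a+7=h, s+1=t, m+7=t, a+1=b.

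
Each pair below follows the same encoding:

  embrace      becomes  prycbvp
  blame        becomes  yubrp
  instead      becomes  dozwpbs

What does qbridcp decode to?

vampire

Treating letters as 0–25, the rule is x ↦ 23x + 1 (mod 26).
Decoding qbridcp: q(16)→17·(16−1)≡21=v; b(1)→17·(1−1)≡0=a; r(17)→17·(17−1)≡12=m; i(8)→17·(8−1)≡15=p; d(3)→17·(3−1)≡8=i; c(2)→17·(2−1)≡17=r; p(15)→17·(15−1)≡4=e (all mod 26).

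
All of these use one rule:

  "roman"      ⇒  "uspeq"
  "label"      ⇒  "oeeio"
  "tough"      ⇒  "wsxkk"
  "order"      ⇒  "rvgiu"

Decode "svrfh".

probe

A repeating key of period 2 is used — shifts +3, +4 over and over.
Reversing it on svrfh: s−3=p, v−4=r, r−3=o, f−4=b, h−3=e.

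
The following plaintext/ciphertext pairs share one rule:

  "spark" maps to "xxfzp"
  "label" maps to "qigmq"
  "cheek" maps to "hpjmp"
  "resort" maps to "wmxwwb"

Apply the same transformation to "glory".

lttzd

Shifts by position in spark: pos 0: s→x (+5), pos 1: p→x (+8), pos 2: a→f (+5), pos 3: r→z (+8) — repeating every 2. It's a Vigenère-style cipher with numeric key [5,8]: position i shifts by key[i mod 2].
On glory: g+5=l, l+8=t, o+5=t, r+8=z, y+5=d.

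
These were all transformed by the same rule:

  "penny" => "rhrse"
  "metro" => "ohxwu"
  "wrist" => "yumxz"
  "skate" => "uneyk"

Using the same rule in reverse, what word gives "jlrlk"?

In penny: p→r is +2, e→h is +3, n→r is +4, n→s is +5 — the shift increases by 1 each position. Letter i (0-indexed) is shifted by i+2, so successive shifts are 2, 3, 4, ….
Reversing it on jlrlk: j−2=h, l−3=i, r−4=n, l−5=g, k−6=e.

hinge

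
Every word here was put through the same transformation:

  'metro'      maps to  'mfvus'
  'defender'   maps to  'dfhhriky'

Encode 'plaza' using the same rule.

pmcce

In metro: m→m is +0, e→f is +1, t→v is +2, r→u is +3 — the shift increases by 1 each position. Letter i (0-indexed) is shifted by i+0, so successive shifts are 0, 1, 2, ….
On plaza: p+0=p, l+1=m, a+2=c, z+3=c, a+4=e.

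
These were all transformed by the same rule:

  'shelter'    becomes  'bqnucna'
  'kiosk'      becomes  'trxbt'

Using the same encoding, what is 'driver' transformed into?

marena

Every letter moves 9 places later in the alphabet, wrapping around z→a.
For driver: d+9=m, r+9=a, i+9=r, v+9=e, e+9=n, r+9=a.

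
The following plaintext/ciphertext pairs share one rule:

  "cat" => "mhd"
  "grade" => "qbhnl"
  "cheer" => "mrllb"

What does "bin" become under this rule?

lpx

The shift depends on letter class: consonant c→m is +10, but vowel a→h is +7. The rule splits by letter class: vowels +7, consonants +10.
For bin: b(cons)+10=l, i(vowel)+7=p, n(cons)+10=x.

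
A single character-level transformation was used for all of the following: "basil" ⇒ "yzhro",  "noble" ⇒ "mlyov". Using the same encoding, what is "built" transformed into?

yfrog

Each pair mirrors across the alphabet (b↔y, a↔z, s↔h): positions sum to 25. This is the alphabet-reversal cipher (Atbash): a becomes z, b becomes y, etc.
On built: b↔y, u↔f, i↔r, l↔o, t↔g.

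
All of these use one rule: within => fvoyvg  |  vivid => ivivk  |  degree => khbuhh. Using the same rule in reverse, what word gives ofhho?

This is an affine cipher: with a=0,…,z=25, each position x becomes (23x+19) mod 26.
Undoing it on ofhho: o(14)→17·(14−19)≡19=t; f(5)→17·(5−19)≡22=w; h(7)→17·(7−19)≡4=e; h(7)→17·(7−19)≡4=e; o(14)→17·(14−19)≡19=t (all mod 26).

tweet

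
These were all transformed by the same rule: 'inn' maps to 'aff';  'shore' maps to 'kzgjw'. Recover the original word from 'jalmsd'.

ritual

Compare letters: i→a is +18, n→f is +18, n→f is +18 — a constant shift. Every letter moves 18 places later in the alphabet, wrapping around z→a.
Decoding jalmsd: j−18=r, a−18=i, l−18=t, m−18=u, s−18=a, d−18=l.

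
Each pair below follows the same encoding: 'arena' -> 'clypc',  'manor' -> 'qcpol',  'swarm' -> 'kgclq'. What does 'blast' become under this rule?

brckj

a(0)→c(2) and r(17)→l(11) fit y≡25x+2 (mod 26); the inverse of 25 mod 26 is 25. This is an affine cipher: with a=0,…,z=25, each position x becomes (25x+2) mod 26.
For blast: b(1)→25·1+2≡1=b; l(11)→25·11+2≡17=r; a(0)→25·0+2≡2=c; s(18)→25·18+2≡10=k; t(19)→25·19+2≡9=j (all mod 26).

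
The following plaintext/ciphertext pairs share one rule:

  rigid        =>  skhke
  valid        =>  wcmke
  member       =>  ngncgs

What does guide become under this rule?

hwkeg

The shift depends on letter class: consonant r→s is +1, but vowel i→k is +2. Two shifts are in play — +2 for a/e/i/o/u, +1 for every other letter.
On guide: g(cons)+1=h, u(vowel)+2=w, i(vowel)+2=k, d(cons)+1=e, e(vowel)+2=g.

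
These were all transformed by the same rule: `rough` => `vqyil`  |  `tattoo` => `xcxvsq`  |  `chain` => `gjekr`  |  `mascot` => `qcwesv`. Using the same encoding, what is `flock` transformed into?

jnseo

Shifts by position in rough: pos 0: r→v (+4), pos 1: o→q (+2), pos 2: u→y (+4), pos 3: g→i (+2) — repeating every 2. It's a Vigenère-style cipher with numeric key [4,2]: position i shifts by key[i mod 2].
For flock: f+4=j, l+2=n, o+4=s, c+2=e, k+4=o.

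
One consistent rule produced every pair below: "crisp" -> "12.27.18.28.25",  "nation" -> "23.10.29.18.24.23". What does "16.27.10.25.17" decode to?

c is letter #3 and maps to 12: an offset of 9. Letters become their 1-based position plus 9 (so a→10, b→11, …).
Reversing it on 16.27.10.25.17: 16→(16−9)÷1=7=g, 27→(27−9)÷1=18=r, 10→(10−9)÷1=1=a, 25→(25−9)÷1=16=p, 17→(17−9)÷1=8=h.

graph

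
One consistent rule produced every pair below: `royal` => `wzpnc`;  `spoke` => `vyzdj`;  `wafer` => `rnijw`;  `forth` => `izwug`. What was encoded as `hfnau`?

r(17)→w(22) and o(14)→z(25) fit y≡25x+13 (mod 26); the inverse of 25 mod 26 is 25. Each letter's alphabet position (a=0..z=25) is mapped through 25·x+13 mod 26 — an affine cipher.
Reversing it on hfnau: h(7)→25·(7−13)≡6=g; f(5)→25·(5−13)≡8=i; n(13)→25·(13−13)≡0=a; a(0)→25·(0−13)≡13=n; u(20)→25·(20−13)≡19=t (all mod 26).

giant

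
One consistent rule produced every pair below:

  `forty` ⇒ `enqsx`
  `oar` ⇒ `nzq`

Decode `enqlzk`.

Compare letters: f→e is +25, o→n is +25, r→q is +25 — a constant shift. This is a Caesar cipher with shift 25.
Decoding enqlzk: e−25=f, n−25=o, q−25=r, l−25=m, z−25=a, k−25=l.

formal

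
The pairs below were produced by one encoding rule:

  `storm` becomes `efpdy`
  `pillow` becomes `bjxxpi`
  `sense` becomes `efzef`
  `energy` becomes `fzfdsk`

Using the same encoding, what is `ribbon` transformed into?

djnnpz

The rule splits by letter class: vowels +1, consonants +12.
Applying it to ribbon: r(cons)+12=d, i(vowel)+1=j, b(cons)+12=n, b(cons)+12=n, o(vowel)+1=p, n(cons)+12=z.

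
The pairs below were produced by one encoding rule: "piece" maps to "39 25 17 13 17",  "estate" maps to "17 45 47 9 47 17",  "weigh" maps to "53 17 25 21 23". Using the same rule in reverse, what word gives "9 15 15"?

add

The formula is n = 2×(alphabet index, a=1) + 7.
Reversing it on 9 15 15: 9→(9−7)÷2=1=a, 15→(15−7)÷2=4=d, 15→(15−7)÷2=4=d.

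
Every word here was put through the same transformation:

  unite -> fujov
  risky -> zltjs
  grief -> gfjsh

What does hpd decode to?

cog

The output letters match the input read backwards, each shifted +1: unite reversed is etinu. The word is reversed, then every letter is shifted forward by 1.
Reversing it on hpd: shift back: h−1=g, p−1=o, d−1=c → goc; then reverse → cog.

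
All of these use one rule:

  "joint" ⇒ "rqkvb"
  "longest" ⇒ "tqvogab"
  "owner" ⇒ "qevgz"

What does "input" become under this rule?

Vowels shift forward by 2 and consonants shift forward by 8.
Applying it to input: i(vowel)+2=k, n(cons)+8=v, p(cons)+8=x, u(vowel)+2=w, t(cons)+8=b.

kvxwb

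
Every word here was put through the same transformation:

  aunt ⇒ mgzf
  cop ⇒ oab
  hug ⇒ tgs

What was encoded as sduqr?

It's a constant shift of +12 (ROT12).
Reversing it on sduqr: s−12=g, d−12=r, u−12=i, q−12=e, r−12=f.

grief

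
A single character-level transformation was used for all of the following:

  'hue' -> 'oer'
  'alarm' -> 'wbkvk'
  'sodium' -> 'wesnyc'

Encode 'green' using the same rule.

Two steps: reverse the string, then apply a Caesar shift of +10.
On green: reverse → neerg; then shift: n+10=x, e+10=o, e+10=o, r+10=b, g+10=q.

xoobq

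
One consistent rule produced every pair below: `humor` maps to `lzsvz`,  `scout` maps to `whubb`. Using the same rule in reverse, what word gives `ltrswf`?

hollow

In humor: h→l is +4, u→z is +5, m→s is +6, o→v is +7 — the shift increases by 1 each position. Each letter shifts forward by (position + 4), i.e. 4, 5, 6, … — the shift grows by one for each successive letter.
Decoding ltrswf: l−4=h, t−5=o, r−6=l, s−7=l, w−8=o, f−9=w.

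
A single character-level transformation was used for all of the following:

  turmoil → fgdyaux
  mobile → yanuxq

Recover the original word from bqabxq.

people

Compare letters: t→f is +12, u→g is +12, r→d is +12 — a constant shift. Each letter is shifted forward by 12 in the alphabet (a Caesar shift of +12).
Undoing it on bqabxq: b−12=p, q−12=e, a−12=o, b−12=p, x−12=l, q−12=e.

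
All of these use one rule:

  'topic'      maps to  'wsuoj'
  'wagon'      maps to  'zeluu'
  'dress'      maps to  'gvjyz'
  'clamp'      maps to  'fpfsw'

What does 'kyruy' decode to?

In topic: t→w is +3, o→s is +4, p→u is +5, i→o is +6 — the shift increases by 1 each position. The shift increases by 1 at each position, starting from +3: 3, 4, 5, ….
Decoding kyruy: k−3=h, y−4=u, r−5=m, u−6=o, y−7=r.

humor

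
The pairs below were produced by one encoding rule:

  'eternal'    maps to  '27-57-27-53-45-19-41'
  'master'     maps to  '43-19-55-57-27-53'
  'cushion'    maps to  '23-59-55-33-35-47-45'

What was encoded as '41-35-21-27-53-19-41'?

liberal

With a=1..z=26, the number is 2·pos + 17.
Undoing it on 41-35-21-27-53-19-41: 41→(41−17)÷2=12=l, 35→(35−17)÷2=9=i, 21→(21−17)÷2=2=b, 27→(27−17)÷2=5=e, 53→(53−17)÷2=18=r, 19→(19−17)÷2=1=a, 41→(41−17)÷2=12=l.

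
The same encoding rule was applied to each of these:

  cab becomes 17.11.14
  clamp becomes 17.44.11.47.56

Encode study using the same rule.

65.68.71.20.83

c(#3)→17 and a(#1)→11: differences scale by 3, so n = 3·pos + 8. Each letter becomes 3×(its alphabet position, a=1..z=26) + 8.
For study: s=19→65, t=20→68, u=21→71, d=4→20, y=25→83.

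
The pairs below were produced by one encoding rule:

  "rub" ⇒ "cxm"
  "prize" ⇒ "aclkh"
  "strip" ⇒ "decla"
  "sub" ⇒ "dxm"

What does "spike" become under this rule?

dalvh

Two shifts are in play — +3 for a/e/i/o/u, +11 for every other letter.
For spike: s(cons)+11=d, p(cons)+11=a, i(vowel)+3=l, k(cons)+11=v, e(vowel)+3=h.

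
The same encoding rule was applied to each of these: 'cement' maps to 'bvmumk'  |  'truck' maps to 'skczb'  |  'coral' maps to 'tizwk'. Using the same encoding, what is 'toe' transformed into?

The output letters match the input read backwards, each shifted +8: cement reversed is tnemec. Read the word backwards and shift each letter +8.
Applying it to toe: reverse → eot; then shift: e+8=m, o+8=w, t+8=b.

mwb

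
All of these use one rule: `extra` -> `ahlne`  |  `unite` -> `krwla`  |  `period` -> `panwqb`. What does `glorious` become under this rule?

Treating letters as 0–25, the rule is x ↦ 25x + 4 (mod 26).
For glorious: g(6)→25·6+4≡24=y; l(11)→25·11+4≡19=t; o(14)→25·14+4≡16=q; r(17)→25·17+4≡13=n; i(8)→25·8+4≡22=w; o(14)→25·14+4≡16=q; u(20)→25·20+4≡10=k; s(18)→25·18+4≡12=m (all mod 26).

ytqnwqkm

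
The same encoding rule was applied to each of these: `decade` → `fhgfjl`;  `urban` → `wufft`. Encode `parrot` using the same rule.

Letter i (0-indexed) is shifted by i+2, so successive shifts are 2, 3, 4, ….
For parrot: p+2=r, a+3=d, r+4=v, r+5=w, o+6=u, t+7=a.

rdvwua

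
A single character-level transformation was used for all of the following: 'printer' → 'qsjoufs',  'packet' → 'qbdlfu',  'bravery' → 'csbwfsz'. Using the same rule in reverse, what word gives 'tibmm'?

It's a constant shift of +1 (ROT1).
Undoing it on tibmm: t−1=s, i−1=h, b−1=a, m−1=l, m−1=l.

shall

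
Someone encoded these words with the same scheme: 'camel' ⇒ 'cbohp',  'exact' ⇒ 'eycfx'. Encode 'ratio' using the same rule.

Letter i (0-indexed) is shifted by i+0, so successive shifts are 0, 1, 2, ….
For ratio: r+0=r, a+1=b, t+2=v, i+3=l, o+4=s.

rbvls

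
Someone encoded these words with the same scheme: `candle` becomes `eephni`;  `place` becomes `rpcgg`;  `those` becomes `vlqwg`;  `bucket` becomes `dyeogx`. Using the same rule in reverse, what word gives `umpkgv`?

singer

Shifts by position in candle: pos 0: c→e (+2), pos 1: a→e (+4), pos 2: n→p (+2), pos 3: d→h (+4) — repeating every 2. It's a Vigenère-style cipher with numeric key [2,4]: position i shifts by key[i mod 2].
Undoing it on umpkgv: u−2=s, m−4=i, p−2=n, k−4=g, g−2=e, v−4=r.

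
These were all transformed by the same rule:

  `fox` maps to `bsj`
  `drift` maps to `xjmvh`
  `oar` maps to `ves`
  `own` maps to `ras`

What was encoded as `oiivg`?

creek

The word is reversed, then every letter is shifted forward by 4.
Reversing it on oiivg: shift back: o−4=k, i−4=e, i−4=e, v−4=r, g−4=c → keerc; then reverse → creek.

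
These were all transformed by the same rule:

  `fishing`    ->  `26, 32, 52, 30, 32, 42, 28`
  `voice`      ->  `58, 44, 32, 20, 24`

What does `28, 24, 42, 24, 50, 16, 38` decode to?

f(#6)→26 and i(#9)→32: differences scale by 2, so n = 2·pos + 14. With a=1..z=26, the number is 2·pos + 14.
Decoding 28, 24, 42, 24, 50, 16, 38: 28→(28−14)÷2=7=g, 24→(24−14)÷2=5=e, 42→(42−14)÷2=14=n, 24→(24−14)÷2=5=e, 50→(50−14)÷2=18=r, 16→(16−14)÷2=1=a, 38→(38−14)÷2=12=l.

general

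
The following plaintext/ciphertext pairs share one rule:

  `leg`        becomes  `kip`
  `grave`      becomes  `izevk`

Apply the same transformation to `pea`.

eit

The output letters match the input read backwards, each shifted +4: leg reversed is gel. Two steps: reverse the string, then apply a Caesar shift of +4.
Applying it to pea: reverse → aep; then shift: a+4=e, e+4=i, p+4=t.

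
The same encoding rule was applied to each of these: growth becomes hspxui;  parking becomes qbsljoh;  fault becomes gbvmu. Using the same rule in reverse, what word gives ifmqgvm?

helpful

Compare letters: g→h is +1, r→s is +1, o→p is +1 — a constant shift. Each letter is shifted forward by 1 in the alphabet (a Caesar shift of +1).
Decoding ifmqgvm: i−1=h, f−1=e, m−1=l, q−1=p, g−1=f, v−1=u, m−1=l.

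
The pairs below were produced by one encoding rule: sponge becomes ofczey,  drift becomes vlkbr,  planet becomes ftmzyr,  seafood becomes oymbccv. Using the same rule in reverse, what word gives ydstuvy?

This is an affine cipher: with a=0,…,z=25, each position x becomes (3x+12) mod 26.
Reversing it on ydstuvy: y(24)→9·(24−12)≡4=e; d(3)→9·(3−12)≡23=x; s(18)→9·(18−12)≡2=c; t(19)→9·(19−12)≡11=l; u(20)→9·(20−12)≡20=u; v(21)→9·(21−12)≡3=d; y(24)→9·(24−12)≡4=e (all mod 26).

exclude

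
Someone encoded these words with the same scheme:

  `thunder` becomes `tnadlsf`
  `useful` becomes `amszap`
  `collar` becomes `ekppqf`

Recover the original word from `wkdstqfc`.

monetary

t(19)→t(19) and h(7)→n(13) fit y≡7x+16 (mod 26); the inverse of 7 mod 26 is 15. Treating letters as 0–25, the rule is x ↦ 7x + 16 (mod 26).
Decoding wkdstqfc: w(22)→15·(22−16)≡12=m; k(10)→15·(10−16)≡14=o; d(3)→15·(3−16)≡13=n; s(18)→15·(18−16)≡4=e; t(19)→15·(19−16)≡19=t; q(16)→15·(16−16)≡0=a; f(5)→15·(5−16)≡17=r; c(2)→15·(2−16)≡24=y (all mod 26).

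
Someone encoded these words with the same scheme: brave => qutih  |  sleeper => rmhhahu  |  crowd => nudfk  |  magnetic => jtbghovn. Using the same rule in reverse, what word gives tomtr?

b(1)→q(16) and r(17)→u(20) fit y≡23x+19 (mod 26); the inverse of 23 mod 26 is 17. Each letter's alphabet position (a=0..z=25) is mapped through 23·x+19 mod 26 — an affine cipher.
Reversing it on tomtr: t(19)→17·(19−19)≡0=a; o(14)→17·(14−19)≡19=t; m(12)→17·(12−19)≡11=l; t(19)→17·(19−19)≡0=a; r(17)→17·(17−19)≡18=s (all mod 26).

atlas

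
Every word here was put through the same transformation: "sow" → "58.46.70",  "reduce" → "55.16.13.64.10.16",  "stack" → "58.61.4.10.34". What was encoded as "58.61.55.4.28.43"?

The formula is n = 3×(alphabet index, a=1) + 1.
Reversing it on 58.61.55.4.28.43: 58→(58−1)÷3=19=s, 61→(61−1)÷3=20=t, 55→(55−1)÷3=18=r, 4→(4−1)÷3=1=a, 28→(28−1)÷3=9=i, 43→(43−1)÷3=14=n.

strain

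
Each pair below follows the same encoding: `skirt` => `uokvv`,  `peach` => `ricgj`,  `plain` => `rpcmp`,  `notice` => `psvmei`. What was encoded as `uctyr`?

Shifts by position in skirt: pos 0: s→u (+2), pos 1: k→o (+4), pos 2: i→k (+2), pos 3: r→v (+4) — repeating every 2. The shifts repeat in a cycle of length 2: positions 0,1,… shift by +2, +4, then the pattern repeats.
Undoing it on uctyr: u−2=s, c−4=y, t−2=r, y−4=u, r−2=p.

syrup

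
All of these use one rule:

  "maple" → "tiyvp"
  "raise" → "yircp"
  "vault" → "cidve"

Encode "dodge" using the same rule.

In maple: m→t is +7, a→i is +8, p→y is +9, l→v is +10 — the shift increases by 1 each position. The shift increases by 1 at each position, starting from +7: 7, 8, 9, ….
On dodge: d+7=k, o+8=w, d+9=m, g+10=q, e+11=p.

kwmqp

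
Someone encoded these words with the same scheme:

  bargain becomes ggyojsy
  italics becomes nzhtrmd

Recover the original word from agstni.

valley

The shift increases by 1 at each position, starting from +5: 5, 6, 7, ….
Decoding agstni: a−5=v, g−6=a, s−7=l, t−8=l, n−9=e, i−10=y.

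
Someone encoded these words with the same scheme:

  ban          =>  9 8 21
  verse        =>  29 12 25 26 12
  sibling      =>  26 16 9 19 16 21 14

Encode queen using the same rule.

b is letter #2 and maps to 9: an offset of 7. The number is (letter's place in the alphabet, a=1) + 7.
Applying it to queen: q=17→24, u=21→28, e=5→12, e=5→12, n=14→21.

24 28 12 12 21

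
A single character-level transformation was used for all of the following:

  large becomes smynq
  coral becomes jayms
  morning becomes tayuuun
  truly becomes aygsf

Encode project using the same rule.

wyaqqja

The shift depends on letter class: consonant l→s is +7, but vowel a→m is +12. Two shifts are in play — +12 for a/e/i/o/u, +7 for every other letter.
On project: p(cons)+7=w, r(cons)+7=y, o(vowel)+12=a, j(cons)+7=q, e(vowel)+12=q, c(cons)+7=j, t(cons)+7=a.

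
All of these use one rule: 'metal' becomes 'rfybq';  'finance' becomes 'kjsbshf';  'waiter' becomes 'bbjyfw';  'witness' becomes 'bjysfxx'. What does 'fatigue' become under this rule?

The shift depends on letter class: consonant m→r is +5, but vowel e→f is +1. The rule splits by letter class: vowels +1, consonants +5.
Applying it to fatigue: f(cons)+5=k, a(vowel)+1=b, t(cons)+5=y, i(vowel)+1=j, g(cons)+5=l, u(vowel)+1=v, e(vowel)+1=f.

kbyjlvf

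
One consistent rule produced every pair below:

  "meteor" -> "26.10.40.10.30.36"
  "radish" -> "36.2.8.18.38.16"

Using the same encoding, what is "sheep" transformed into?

38.16.10.10.32

m(#13)→26 and e(#5)→10: differences scale by 2, so n = 2·pos + 0. Each letter becomes 2×(its alphabet position, a=1..z=26).
For sheep: s=19→38, h=8→16, e=5→10, e=5→10, p=16→32.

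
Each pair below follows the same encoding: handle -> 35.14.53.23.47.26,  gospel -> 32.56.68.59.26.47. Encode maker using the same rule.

h(#8)→35 and a(#1)→14: differences scale by 3, so n = 3·pos + 11. Each letter becomes 3×(its alphabet position, a=1..z=26) + 11.
On maker: m=13→50, a=1→14, k=11→44, e=5→26, r=18→65.

50.14.44.26.65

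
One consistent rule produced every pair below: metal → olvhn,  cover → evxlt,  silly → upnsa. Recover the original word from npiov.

A repeating key of period 2 is used — shifts +2, +7 over and over.
Undoing it on npiov: n−2=l, p−7=i, i−2=g, o−7=h, v−2=t.

light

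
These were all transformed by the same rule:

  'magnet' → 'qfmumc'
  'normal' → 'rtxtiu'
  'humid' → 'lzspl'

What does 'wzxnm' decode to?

surge

In magnet: m→q is +4, a→f is +5, g→m is +6, n→u is +7 — the shift increases by 1 each position. Each letter shifts forward by (position + 4), i.e. 4, 5, 6, … — the shift grows by one for each successive letter.
Undoing it on wzxnm: w−4=s, z−5=u, x−6=r, n−7=g, m−8=e.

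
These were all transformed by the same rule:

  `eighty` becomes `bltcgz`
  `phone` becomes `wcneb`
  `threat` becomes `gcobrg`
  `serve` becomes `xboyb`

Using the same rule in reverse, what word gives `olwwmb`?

Each letter's alphabet position (a=0..z=25) is mapped through 9·x+17 mod 26 — an affine cipher.
Undoing it on olwwmb: o(14)→3·(14−17)≡17=r; l(11)→3·(11−17)≡8=i; w(22)→3·(22−17)≡15=p; w(22)→3·(22−17)≡15=p; m(12)→3·(12−17)≡11=l; b(1)→3·(1−17)≡4=e (all mod 26).

ripple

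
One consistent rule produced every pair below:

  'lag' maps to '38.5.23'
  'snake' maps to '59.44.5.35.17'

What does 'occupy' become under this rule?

With a=1..z=26, the number is 3·pos + 2.
Applying it to occupy: o=15→47, c=3→11, c=3→11, u=21→65, p=16→50, y=25→77.

47.11.11.65.50.77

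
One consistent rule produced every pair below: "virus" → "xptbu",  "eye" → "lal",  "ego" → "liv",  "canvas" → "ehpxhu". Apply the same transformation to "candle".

Vowels shift forward by 7 and consonants shift forward by 2.
On candle: c(cons)+2=e, a(vowel)+7=h, n(cons)+2=p, d(cons)+2=f, l(cons)+2=n, e(vowel)+7=l.

ehpfnl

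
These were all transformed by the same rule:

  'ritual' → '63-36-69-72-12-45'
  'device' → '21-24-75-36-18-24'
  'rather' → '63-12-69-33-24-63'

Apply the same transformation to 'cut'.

18-72-69

r(#18)→63 and i(#9)→36: differences scale by 3, so n = 3·pos + 9. Each letter becomes 3×(its alphabet position, a=1..z=26) + 9.
For cut: c=3→18, u=21→72, t=20→69.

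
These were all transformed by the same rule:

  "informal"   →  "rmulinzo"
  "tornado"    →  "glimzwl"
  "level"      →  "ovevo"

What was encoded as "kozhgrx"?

Each letter is replaced by its mirror in the alphabet: a↔z, b↔y, c↔x, and so on (the Atbash cipher).
Decoding kozhgrx: k↔p, o↔l, z↔a, h↔s, g↔t, r↔i, x↔c.

plastic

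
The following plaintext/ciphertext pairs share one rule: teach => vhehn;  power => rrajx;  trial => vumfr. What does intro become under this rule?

kqxwu

In teach: t→v is +2, e→h is +3, a→e is +4, c→h is +5 — the shift increases by 1 each position. The shift increases by 1 at each position, starting from +2: 2, 3, 4, ….
Applying it to intro: i+2=k, n+3=q, t+4=x, r+5=w, o+6=u.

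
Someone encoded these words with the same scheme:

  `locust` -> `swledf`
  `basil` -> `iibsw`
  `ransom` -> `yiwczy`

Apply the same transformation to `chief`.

jproq

In locust: l→s is +7, o→w is +8, c→l is +9, u→e is +10 — the shift increases by 1 each position. Letter i (0-indexed) is shifted by i+7, so successive shifts are 7, 8, 9, ….
For chief: c+7=j, h+8=p, i+9=r, e+10=o, f+11=q.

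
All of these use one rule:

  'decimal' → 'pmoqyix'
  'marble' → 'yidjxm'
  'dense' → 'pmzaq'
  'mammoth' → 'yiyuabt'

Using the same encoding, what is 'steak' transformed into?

ebqiw

Shifts by position in decimal: pos 0: d→p (+12), pos 1: e→m (+8), pos 2: c→o (+12), pos 3: i→q (+8) — repeating every 2. It's a Vigenère-style cipher with numeric key [12,8]: position i shifts by key[i mod 2].
Applying it to steak: s+12=e, t+8=b, e+12=q, a+8=i, k+12=w.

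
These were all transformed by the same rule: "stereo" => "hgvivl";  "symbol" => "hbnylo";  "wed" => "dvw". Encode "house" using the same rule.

slfhv

Each pair mirrors across the alphabet (s↔h, t↔g, e↔v): positions sum to 25. Each letter is replaced by its mirror in the alphabet: a↔z, b↔y, c↔x, and so on (the Atbash cipher).
For house: h↔s, o↔l, u↔f, s↔h, e↔v.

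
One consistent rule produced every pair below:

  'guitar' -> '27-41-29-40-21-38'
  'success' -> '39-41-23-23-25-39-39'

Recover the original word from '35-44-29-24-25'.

oxide

g is letter #7 and maps to 27: an offset of 20. The number is (letter's place in the alphabet, a=1) + 20.
Undoing it on 35-44-29-24-25: 35→(35−20)÷1=15=o, 44→(44−20)÷1=24=x, 29→(29−20)÷1=9=i, 24→(24−20)÷1=4=d, 25→(25−20)÷1=5=e.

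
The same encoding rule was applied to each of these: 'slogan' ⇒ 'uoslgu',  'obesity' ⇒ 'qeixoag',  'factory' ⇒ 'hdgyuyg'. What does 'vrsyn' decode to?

The shift increases by 1 at each position, starting from +2: 2, 3, 4, ….
Decoding vrsyn: v−2=t, r−3=o, s−4=o, y−5=t, n−6=h.

tooth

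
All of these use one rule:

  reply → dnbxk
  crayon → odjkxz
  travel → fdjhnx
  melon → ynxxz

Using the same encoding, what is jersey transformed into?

vndenk

The shift depends on letter class: consonant r→d is +12, but vowel e→n is +9. Vowels shift forward by 9 and consonants shift forward by 12.
On jersey: j(cons)+12=v, e(vowel)+9=n, r(cons)+12=d, s(cons)+12=e, e(vowel)+9=n, y(cons)+12=k.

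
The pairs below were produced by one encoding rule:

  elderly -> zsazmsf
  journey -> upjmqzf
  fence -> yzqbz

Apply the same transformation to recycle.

mzbfbsz

e(4)→z(25) and l(11)→s(18) fit y≡25x+3 (mod 26); the inverse of 25 mod 26 is 25. This is an affine cipher: with a=0,…,z=25, each position x becomes (25x+3) mod 26.
On recycle: r(17)→25·17+3≡12=m; e(4)→25·4+3≡25=z; c(2)→25·2+3≡1=b; y(24)→25·24+3≡5=f; c(2)→25·2+3≡1=b; l(11)→25·11+3≡18=s; e(4)→25·4+3≡25=z (all mod 26).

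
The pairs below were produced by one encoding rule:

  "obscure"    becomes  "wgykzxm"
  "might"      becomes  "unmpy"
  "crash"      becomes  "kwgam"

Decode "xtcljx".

Shifts by position in obscure: pos 0: o→w (+8), pos 1: b→g (+5), pos 2: s→y (+6), pos 3: c→k (+8), pos 4: u→z (+5), pos 5: r→x (+6) — repeating every 3. It's a Vigenère-style cipher with numeric key [8,5,6]: position i shifts by key[i mod 3].
Decoding xtcljx: x−8=p, t−5=o, c−6=w, l−8=d, j−5=e, x−6=r.

powder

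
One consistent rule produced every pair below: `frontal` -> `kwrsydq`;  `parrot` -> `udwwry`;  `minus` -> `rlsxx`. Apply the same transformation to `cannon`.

hdssrs

The shift depends on letter class: consonant f→k is +5, but vowel o→r is +3. Two shifts are in play — +3 for a/e/i/o/u, +5 for every other letter.
On cannon: c(cons)+5=h, a(vowel)+3=d, n(cons)+5=s, n(cons)+5=s, o(vowel)+3=r, n(cons)+5=s.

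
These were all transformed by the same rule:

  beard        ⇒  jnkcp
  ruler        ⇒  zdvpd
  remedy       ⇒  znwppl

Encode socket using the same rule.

axmvqg

In beard: b→j is +8, e→n is +9, a→k is +10, r→c is +11 — the shift increases by 1 each position. The shift increases by 1 at each position, starting from +8: 8, 9, 10, ….
Applying it to socket: s+8=a, o+9=x, c+10=m, k+11=v, e+12=q, t+13=g.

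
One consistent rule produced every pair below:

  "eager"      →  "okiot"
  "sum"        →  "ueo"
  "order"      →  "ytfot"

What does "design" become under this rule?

fousip

The shift depends on letter class: consonant g→i is +2, but vowel e→o is +10. Vowels shift forward by 10 and consonants shift forward by 2.
For design: d(cons)+2=f, e(vowel)+10=o, s(cons)+2=u, i(vowel)+10=s, g(cons)+2=i, n(cons)+2=p.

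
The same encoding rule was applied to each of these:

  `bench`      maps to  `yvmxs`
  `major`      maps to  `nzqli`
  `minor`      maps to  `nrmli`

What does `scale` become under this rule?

Each pair mirrors across the alphabet (b↔y, e↔v, n↔m): positions sum to 25. This is the alphabet-reversal cipher (Atbash): a becomes z, b becomes y, etc.
Applying it to scale: s↔h, c↔x, a↔z, l↔o, e↔v.

hxzov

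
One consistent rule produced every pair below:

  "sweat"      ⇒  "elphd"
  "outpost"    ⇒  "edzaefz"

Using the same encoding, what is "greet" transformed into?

The output letters match the input read backwards, each shifted +11: sweat reversed is taews. Two steps: reverse the string, then apply a Caesar shift of +11.
Applying it to greet: reverse → teerg; then shift: t+11=e, e+11=p, e+11=p, r+11=c, g+11=r.

eppcr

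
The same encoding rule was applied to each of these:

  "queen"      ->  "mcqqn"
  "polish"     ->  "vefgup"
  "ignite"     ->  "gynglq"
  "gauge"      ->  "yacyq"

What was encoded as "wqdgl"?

merit

q(16)→m(12) and u(20)→c(2) fit y≡17x+0 (mod 26); the inverse of 17 mod 26 is 23. Each letter's alphabet position (a=0..z=25) is mapped through 17·x+0 mod 26 — an affine cipher.
Undoing it on wqdgl: w(22)→23·(22−0)≡12=m; q(16)→23·(16−0)≡4=e; d(3)→23·(3−0)≡17=r; g(6)→23·(6−0)≡8=i; l(11)→23·(11−0)≡19=t (all mod 26).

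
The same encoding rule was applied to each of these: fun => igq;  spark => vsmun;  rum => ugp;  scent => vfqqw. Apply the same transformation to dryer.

gubqu

The rule splits by letter class: vowels +12, consonants +3.
Applying it to dryer: d(cons)+3=g, r(cons)+3=u, y(cons)+3=b, e(vowel)+12=q, r(cons)+3=u.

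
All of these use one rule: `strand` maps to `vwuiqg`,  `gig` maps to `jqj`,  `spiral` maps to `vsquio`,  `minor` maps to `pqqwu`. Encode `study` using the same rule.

vwcgb

The rule splits by letter class: vowels +8, consonants +3.
Applying it to study: s(cons)+3=v, t(cons)+3=w, u(vowel)+8=c, d(cons)+3=g, y(cons)+3=b.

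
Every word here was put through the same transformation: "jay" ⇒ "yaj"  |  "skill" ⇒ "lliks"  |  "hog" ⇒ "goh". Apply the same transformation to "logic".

It's just the letters in reverse order.
For logic: reverse → cigol.

cigol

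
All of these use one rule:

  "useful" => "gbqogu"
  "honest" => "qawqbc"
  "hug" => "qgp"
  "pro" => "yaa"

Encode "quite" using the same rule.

The shift depends on letter class: consonant s→b is +9, but vowel u→g is +12. Vowels shift forward by 12 and consonants shift forward by 9.
For quite: q(cons)+9=z, u(vowel)+12=g, i(vowel)+12=u, t(cons)+9=c, e(vowel)+12=q.

zgucq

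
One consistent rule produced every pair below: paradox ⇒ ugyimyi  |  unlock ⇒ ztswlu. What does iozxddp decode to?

Letter i (0-indexed) is shifted by i+5, so successive shifts are 5, 6, 7, ….
Undoing it on iozxddp: i−5=d, o−6=i, z−7=s, x−8=p, d−9=u, d−10=t, p−11=e.

dispute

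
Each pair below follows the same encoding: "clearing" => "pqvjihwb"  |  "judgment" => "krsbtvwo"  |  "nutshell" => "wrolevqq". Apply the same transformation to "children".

c(2)→p(15) and l(11)→q(16) fit y≡3x+9 (mod 26); the inverse of 3 mod 26 is 9. Treating letters as 0–25, the rule is x ↦ 3x + 9 (mod 26).
For children: c(2)→3·2+9≡15=p; h(7)→3·7+9≡4=e; i(8)→3·8+9≡7=h; l(11)→3·11+9≡16=q; d(3)→3·3+9≡18=s; r(17)→3·17+9≡8=i; e(4)→3·4+9≡21=v; n(13)→3·13+9≡22=w (all mod 26).

pehqsivw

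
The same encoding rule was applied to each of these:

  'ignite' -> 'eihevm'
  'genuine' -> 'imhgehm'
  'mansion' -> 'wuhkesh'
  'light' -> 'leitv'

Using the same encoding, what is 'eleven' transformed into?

mlmrmh

Treating letters as 0–25, the rule is x ↦ 11x + 20 (mod 26).
Applying it to eleven: e(4)→11·4+20≡12=m; l(11)→11·11+20≡11=l; e(4)→11·4+20≡12=m; v(21)→11·21+20≡17=r; e(4)→11·4+20≡12=m; n(13)→11·13+20≡7=h (all mod 26).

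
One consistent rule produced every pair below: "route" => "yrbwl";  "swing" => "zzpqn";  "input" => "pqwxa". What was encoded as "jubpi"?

It's a Vigenère-style cipher with numeric key [7,3]: position i shifts by key[i mod 2].
Decoding jubpi: j−7=c, u−3=r, b−7=u, p−3=m, i−7=b.

crumb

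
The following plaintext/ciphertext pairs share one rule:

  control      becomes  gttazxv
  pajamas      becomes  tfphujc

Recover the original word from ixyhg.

essay

In control: c→g is +4, o→t is +5, n→t is +6, t→a is +7 — the shift increases by 1 each position. Each letter shifts forward by (position + 4), i.e. 4, 5, 6, … — the shift grows by one for each successive letter.
Decoding ixyhg: i−4=e, x−5=s, y−6=s, h−7=a, g−8=y.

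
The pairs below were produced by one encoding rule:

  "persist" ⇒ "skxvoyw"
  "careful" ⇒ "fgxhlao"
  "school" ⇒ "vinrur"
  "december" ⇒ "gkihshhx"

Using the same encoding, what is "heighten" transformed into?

kkojnzht

The shifts repeat in a cycle of length 3: positions 0,1,… shift by +3, +6, +6, then the pattern repeats.
For heighten: h+3=k, e+6=k, i+6=o, g+3=j, h+6=n, t+6=z, e+3=h, n+6=t.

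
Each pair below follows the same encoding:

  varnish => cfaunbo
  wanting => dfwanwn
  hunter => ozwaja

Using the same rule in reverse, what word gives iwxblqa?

Shifts by position in varnish: pos 0: v→c (+7), pos 1: a→f (+5), pos 2: r→a (+9), pos 3: n→u (+7), pos 4: i→n (+5), pos 5: s→b (+9) — repeating every 3. A repeating key of period 3 is used — shifts +7, +5, +9 over and over.
Undoing it on iwxblqa: i−7=b, w−5=r, x−9=o, b−7=u, l−5=g, q−9=h, a−7=t.

brought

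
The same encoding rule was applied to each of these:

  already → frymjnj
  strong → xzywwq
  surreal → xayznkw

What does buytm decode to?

In already: a→f is +5, l→r is +6, r→y is +7, e→m is +8 — the shift increases by 1 each position. Letter i (0-indexed) is shifted by i+5, so successive shifts are 5, 6, 7, ….
Decoding buytm: b−5=w, u−6=o, y−7=r, t−8=l, m−9=d.

world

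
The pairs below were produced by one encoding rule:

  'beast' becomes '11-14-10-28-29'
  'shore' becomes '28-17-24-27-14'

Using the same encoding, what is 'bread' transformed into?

11-27-14-10-13

b is letter #2 and maps to 11: an offset of 9. The number is (letter's place in the alphabet, a=1) + 9.
On bread: b=2→11, r=18→27, e=5→14, a=1→10, d=4→13.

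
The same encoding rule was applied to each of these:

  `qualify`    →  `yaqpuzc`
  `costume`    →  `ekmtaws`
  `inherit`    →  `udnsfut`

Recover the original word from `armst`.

upset

Treating letters as 0–25, the rule is x ↦ 7x + 16 (mod 26).
Decoding armst: a(0)→15·(0−16)≡20=u; r(17)→15·(17−16)≡15=p; m(12)→15·(12−16)≡18=s; s(18)→15·(18−16)≡4=e; t(19)→15·(19−16)≡19=t (all mod 26).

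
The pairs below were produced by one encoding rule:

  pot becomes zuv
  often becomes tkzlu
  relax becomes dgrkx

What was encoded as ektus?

The word is reversed, then every letter is shifted forward by 6.
Undoing it on ektus: shift back: e−6=y, k−6=e, t−6=n, u−6=o, s−6=m → yenom; then reverse → money.

money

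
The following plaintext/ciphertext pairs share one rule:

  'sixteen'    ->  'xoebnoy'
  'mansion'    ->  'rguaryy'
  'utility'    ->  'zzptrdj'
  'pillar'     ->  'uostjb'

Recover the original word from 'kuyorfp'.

Each letter shifts forward by (position + 5), i.e. 5, 6, 7, … — the shift grows by one for each successive letter.
Undoing it on kuyorfp: k−5=f, u−6=o, y−7=r, o−8=g, r−9=i, f−10=v, p−11=e.

forgive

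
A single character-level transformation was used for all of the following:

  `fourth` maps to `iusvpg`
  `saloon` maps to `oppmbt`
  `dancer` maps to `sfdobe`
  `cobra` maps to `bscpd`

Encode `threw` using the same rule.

The output letters match the input read backwards, each shifted +1: fourth reversed is htruof. The word is reversed, then every letter is shifted forward by 1.
On threw: reverse → werht; then shift: w+1=x, e+1=f, r+1=s, h+1=i, t+1=u.

xfsiu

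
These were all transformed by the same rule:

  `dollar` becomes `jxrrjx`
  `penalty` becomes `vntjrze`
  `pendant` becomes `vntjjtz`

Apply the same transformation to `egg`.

nmm

The rule splits by letter class: vowels +9, consonants +6.
On egg: e(vowel)+9=n, g(cons)+6=m, g(cons)+6=m.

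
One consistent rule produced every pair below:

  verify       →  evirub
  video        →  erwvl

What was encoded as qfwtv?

Each pair mirrors across the alphabet (v↔e, e↔v, r↔i): positions sum to 25. Letters are reflected about the middle of the alphabet (position → 25−position): Atbash.
Decoding qfwtv: q↔j, f↔u, w↔d, t↔g, v↔e.

judge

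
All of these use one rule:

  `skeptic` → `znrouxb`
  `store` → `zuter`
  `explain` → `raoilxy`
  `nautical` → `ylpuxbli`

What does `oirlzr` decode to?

s(18)→z(25) and k(10)→n(13) fit y≡21x+11 (mod 26); the inverse of 21 mod 26 is 5. Each letter's alphabet position (a=0..z=25) is mapped through 21·x+11 mod 26 — an affine cipher.
Reversing it on oirlzr: o(14)→5·(14−11)≡15=p; i(8)→5·(8−11)≡11=l; r(17)→5·(17−11)≡4=e; l(11)→5·(11−11)≡0=a; z(25)→5·(25−11)≡18=s; r(17)→5·(17−11)≡4=e (all mod 26).

please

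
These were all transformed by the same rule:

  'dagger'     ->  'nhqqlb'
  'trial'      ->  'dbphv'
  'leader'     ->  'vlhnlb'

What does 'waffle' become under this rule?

The shift depends on letter class: consonant d→n is +10, but vowel a→h is +7. Vowels shift forward by 7 and consonants shift forward by 10.
For waffle: w(cons)+10=g, a(vowel)+7=h, f(cons)+10=p, f(cons)+10=p, l(cons)+10=v, e(vowel)+7=l.

ghppvl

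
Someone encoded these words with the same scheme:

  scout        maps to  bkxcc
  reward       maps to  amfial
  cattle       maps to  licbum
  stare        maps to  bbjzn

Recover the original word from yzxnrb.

Shifts by position in scout: pos 0: s→b (+9), pos 1: c→k (+8), pos 2: o→x (+9), pos 3: u→c (+8) — repeating every 2. It's a Vigenère-style cipher with numeric key [9,8]: position i shifts by key[i mod 2].
Decoding yzxnrb: y−9=p, z−8=r, x−9=o, n−8=f, r−9=i, b−8=t.

profit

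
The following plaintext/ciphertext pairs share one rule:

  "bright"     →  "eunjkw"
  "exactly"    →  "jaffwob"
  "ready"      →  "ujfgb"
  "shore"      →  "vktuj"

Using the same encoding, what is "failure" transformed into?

ifnozuj

Two shifts are in play — +5 for a/e/i/o/u, +3 for every other letter.
On failure: f(cons)+3=i, a(vowel)+5=f, i(vowel)+5=n, l(cons)+3=o, u(vowel)+5=z, r(cons)+3=u, e(vowel)+5=j.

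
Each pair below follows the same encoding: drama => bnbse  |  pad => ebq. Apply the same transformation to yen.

ofz

The output letters match the input read backwards, each shifted +1: drama reversed is amard. Two steps: reverse the string, then apply a Caesar shift of +1.
For yen: reverse → ney; then shift: n+1=o, e+1=f, y+1=z.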